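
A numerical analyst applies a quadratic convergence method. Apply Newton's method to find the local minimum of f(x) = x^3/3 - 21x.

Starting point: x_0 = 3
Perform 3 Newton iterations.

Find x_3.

f(x) = x^3/3 - 21x
f'(x) = x^2 - 21, f''(x) = 2x
Newton update: x_{n+1} = x_n - (x_n^2 - 21)/(2*x_n)
Step 1: x_0 = 3, f'=-12, f''=6, x_1 = 5
Step 2: x_1 = 5, f'=4, f''=10, x_2 = 23/5
Step 3: x_2 = 23/5, f'=4/25, f''=46/5, x_3 = 527/115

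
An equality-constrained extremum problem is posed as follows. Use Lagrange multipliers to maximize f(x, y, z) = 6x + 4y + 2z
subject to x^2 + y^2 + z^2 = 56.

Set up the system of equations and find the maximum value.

Lagrange conditions: 6 = 2*lambda*x, 4 = 2*lambda*y, 2 = 2*lambda*z
So x:6 = y:4 = z:2, i.e. x = 6t, y = 4t, z = 2t
Constraint: t^2*(6^2 + 4^2 + 2^2) = 56
  t^2 * 56 = 56  =>  t = sqrt(1)
Maximum = 6*6t + 4*4t + 2*2t = 56*sqrt(1) = 56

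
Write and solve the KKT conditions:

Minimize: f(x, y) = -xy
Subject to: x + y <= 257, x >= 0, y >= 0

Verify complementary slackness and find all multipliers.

Problem: min -xy s.t. x + y <= 257 (multiplier lambda), x >= 0 (mu_x), y >= 0 (mu_y)
KKT stationarity: -y + lambda - mu_x = 0, -x + lambda - mu_y = 0, with lambda, mu_x, mu_y >= 0
Complementary slackness: lambda*(x + y - 257) = 0, mu_x*x = 0, mu_y*y = 0
If lambda = 0: y = -mu_x <= 0 and x = -mu_y <= 0 force x = y = 0 with f = 0; but x = y = 257/2 is feasible with f = -66049/4 < 0, so this is not the minimum. Hence lambda > 0 and x + y = 257.
Try x > 0, y > 0 (so mu_x = mu_y = 0): y = lambda, x = lambda => x = y = lambda
x + y = 257 => 2*lambda = 257 => lambda = 257/2
x* = y* = 257/2 > 0, consistent with mu_x = mu_y = 0.
(Any feasible point with x = 0 or y = 0 has f = 0 > -66049/4, so the minimum is not on those boundaries.)
min(-xy) = -66049/4 (i.e. max xy = 66049/4)
Multipliers: lambda = 257/2, mu_x = 0, mu_y = 0
Complementary slackness: lambda*(x + y - 257) = 257/2*(257/2 + 257/2 - 257) = 0, mu_x*x = 0*257/2 = 0, mu_y*y = 0*257/2 = 0. Satisfied.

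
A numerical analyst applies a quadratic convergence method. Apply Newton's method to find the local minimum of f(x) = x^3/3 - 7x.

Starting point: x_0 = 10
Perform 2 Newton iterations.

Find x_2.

f(x) = x^3/3 - 7x
f'(x) = x^2 - 7, f''(x) = 2x
Newton update: x_{n+1} = x_n - (x_n^2 - 7)/(2*x_n)
Step 1: x_0 = 10, f'=93, f''=20, x_1 = 107/20
Step 2: x_1 = 107/20, f'=8649/400, f''=107/10, x_2 = 14249/4280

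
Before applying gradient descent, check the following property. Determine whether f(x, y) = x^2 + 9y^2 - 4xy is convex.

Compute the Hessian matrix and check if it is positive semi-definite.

f(x,y) = x^2 + 9y^2 - 4xy
Hessian H = [[2, -4], [-4, 18]]
trace(H) = 20, det(H) = 20
Eigenvalues: (20 +/- sqrt(320)) / 2 = 18.94, 1.056
Since both eigenvalues > 0, f is convex.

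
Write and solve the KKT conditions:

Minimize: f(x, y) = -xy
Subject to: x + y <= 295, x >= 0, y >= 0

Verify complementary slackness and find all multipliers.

Problem: min -xy s.t. x + y <= 295 (multiplier lambda), x >= 0 (mu_x), y >= 0 (mu_y)
KKT stationarity: -y + lambda - mu_x = 0, -x + lambda - mu_y = 0, with lambda, mu_x, mu_y >= 0
Complementary slackness: lambda*(x + y - 295) = 0, mu_x*x = 0, mu_y*y = 0
If lambda = 0: y = -mu_x <= 0 and x = -mu_y <= 0 force x = y = 0 with f = 0; but x = y = 295/2 is feasible with f = -87025/4 < 0, so this is not the minimum. Hence lambda > 0 and x + y = 295.
Try x > 0, y > 0 (so mu_x = mu_y = 0): y = lambda, x = lambda => x = y = lambda
x + y = 295 => 2*lambda = 295 => lambda = 295/2
x* = y* = 295/2 > 0, consistent with mu_x = mu_y = 0.
(Any feasible point with x = 0 or y = 0 has f = 0 > -87025/4, so the minimum is not on those boundaries.)
min(-xy) = -87025/4 (i.e. max xy = 87025/4)
Multipliers: lambda = 295/2, mu_x = 0, mu_y = 0
Complementary slackness: lambda*(x + y - 295) = 295/2*(295/2 + 295/2 - 295) = 0, mu_x*x = 0*295/2 = 0, mu_y*y = 0*295/2 = 0. Satisfied.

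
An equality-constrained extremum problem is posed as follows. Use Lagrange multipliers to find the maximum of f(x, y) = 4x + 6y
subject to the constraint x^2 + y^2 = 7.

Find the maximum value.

Set up Lagrange conditions: grad f = lambda * grad g
  4 = 2*lambda*x
  6 = 2*lambda*y
From these: x/y = 4/6, so x = 4t, y = 6t for some t.
Substitute into constraint: (4t)^2 + (6t)^2 = 7
  t^2 * 52 = 7
  t = sqrt(7/52)
Maximum = 4*x + 6*y = (4^2 + 6^2)*t = 52 * sqrt(7/52) = sqrt(364)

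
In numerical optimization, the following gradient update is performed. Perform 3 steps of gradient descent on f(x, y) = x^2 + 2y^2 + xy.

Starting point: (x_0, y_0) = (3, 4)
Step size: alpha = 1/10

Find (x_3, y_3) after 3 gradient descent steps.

f(x,y) = x^2 + 2y^2 + xy
grad_x = 2x + 1y, grad_y = 4y + 1x
Step 1: grad = (10, 19), (2, 21/10)
Step 2: grad = (61/10, 52/5), (139/100, 53/50)
Step 3: grad = (96/25, 563/100), (503/500, 497/1000)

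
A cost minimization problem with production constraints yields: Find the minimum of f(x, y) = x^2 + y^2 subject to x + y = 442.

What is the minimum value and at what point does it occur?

Substitute y = 442 - x into f(x,y) = x^2 + y^2:
g(x) = x^2 + (442 - x)^2 = 2x^2 - 884x + 195364
g'(x) = 4x - 884 = 0  =>  x = 221
y = 442 - 221 = 221
Minimum value = 221^2 + 221^2 = 97682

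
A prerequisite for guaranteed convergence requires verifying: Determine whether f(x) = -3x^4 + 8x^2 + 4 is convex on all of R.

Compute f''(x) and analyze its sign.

f(x) = -3x^4 + 8x^2 + 4
f'(x) = -12x^3 + 16x
f''(x) = -36x^2 + 16
f''(x) = -36x^2 + 16 -> -inf as |x| -> inf
Therefore, f is not globally convex on R.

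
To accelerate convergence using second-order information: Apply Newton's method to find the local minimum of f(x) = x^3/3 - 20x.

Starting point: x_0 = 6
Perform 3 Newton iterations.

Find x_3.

f(x) = x^3/3 - 20x
f'(x) = x^2 - 20, f''(x) = 2x
Newton update: x_{n+1} = x_n - (x_n^2 - 20)/(2*x_n)
Step 1: x_0 = 6, f'=16, f''=12, x_1 = 14/3
Step 2: x_1 = 14/3, f'=16/9, f''=28/3, x_2 = 94/21
Step 3: x_2 = 94/21, f'=16/441, f''=188/21, x_3 = 4414/987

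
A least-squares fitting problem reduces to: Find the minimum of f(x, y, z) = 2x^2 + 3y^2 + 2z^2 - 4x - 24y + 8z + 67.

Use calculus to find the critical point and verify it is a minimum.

f(x,y,z) = 2x^2 + 3y^2 + 2z^2 - 4x - 24y + 8z + 67
df/dx = 4x + (-4) = 0 => x = 1
df/dy = 6y + (-24) = 0 => y = 4
df/dz = 4z + (8) = 0 => z = -2
f(1,4,-2) = 2*(1)^2 + 3*(4)^2 + 2*(-2)^2 + -4*(1) + -24*(4) + 8*(-2) + 67 = 9
Hessian is diagonal with entries 4, 6, 4 > 0, confirmed minimum.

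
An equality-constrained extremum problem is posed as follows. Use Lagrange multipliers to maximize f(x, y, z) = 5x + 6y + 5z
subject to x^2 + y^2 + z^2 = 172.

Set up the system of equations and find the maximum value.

Lagrange conditions: 5 = 2*lambda*x, 6 = 2*lambda*y, 5 = 2*lambda*z
So x:5 = y:6 = z:5, i.e. x = 5t, y = 6t, z = 5t
Constraint: t^2*(5^2 + 6^2 + 5^2) = 172
  t^2 * 86 = 172  =>  t = sqrt(2)
Maximum = 5*5t + 6*6t + 5*5t = 86*sqrt(2) = sqrt(14792)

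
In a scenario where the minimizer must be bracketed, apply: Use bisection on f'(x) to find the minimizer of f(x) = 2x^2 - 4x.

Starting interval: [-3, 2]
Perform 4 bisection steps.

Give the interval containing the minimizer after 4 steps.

Finding critical point of f(x) = 2x^2 - 4x using bisection on f'(x) = 4x + -4.
f'(x) = 0 when x = 1.
Starting interval: [-3, 2]
Step 1: mid = -1/2, f'(mid) = -6, new interval = [-1/2, 2]
Step 2: mid = 3/4, f'(mid) = -1, new interval = [3/4, 2]
Step 3: mid = 11/8, f'(mid) = 3/2, new interval = [3/4, 11/8]
Step 4: mid = 17/16, f'(mid) = 1/4, new interval = [3/4, 17/16]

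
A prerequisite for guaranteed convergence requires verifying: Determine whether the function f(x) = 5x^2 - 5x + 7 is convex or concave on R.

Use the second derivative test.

f(x) = 5x^2 - 5x + 7
f'(x) = 10x - 5
f''(x) = 10
Since f''(x) = 10 > 0 for all x, f is convex on R.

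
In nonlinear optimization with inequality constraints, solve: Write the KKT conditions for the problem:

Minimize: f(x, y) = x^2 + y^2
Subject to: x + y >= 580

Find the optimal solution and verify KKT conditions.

KKT conditions for min x^2 + y^2 s.t. x + y >= 580:
Stationarity: 2x = mu, 2y = mu
So x = y = mu/2.
Complementary slackness: mu*(x + y - 580) = 0
Primal feasibility: x + y >= 580; dual feasibility: mu >= 0
If mu = 0 then x = y = 0, but 0 + 0 < 580 is infeasible, so the constraint is active.
Constraint active: x + y = 2*(mu/2) = 580 => mu = 580
x = y = 290, f = 168200
Verify: stationarity 2*290 = 580 = mu; primal 290 + 290 = 580 >= 580; dual mu = 580 >= 0; complementary slackness 580*(580 - 580) = 0. All KKT conditions hold.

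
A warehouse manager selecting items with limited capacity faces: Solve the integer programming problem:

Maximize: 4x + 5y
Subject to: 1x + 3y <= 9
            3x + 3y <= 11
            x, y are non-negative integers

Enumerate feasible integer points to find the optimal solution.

Constraint 1: 1x + 3y <= 9
Constraint 2: 3x + 3y <= 11
Feasible x range (need y >= 0): 0 <= x <= min(9/1, 11/3) => x in {0, ..., 3}.
Enumerate feasible integer points row by row (the coefficient of y is 5 > 0, so for each x the largest feasible y gives the best value):
  x = 0: y <= min((9 - 1*0)/3, (11 - 3*0)/3) => y in {0, ..., 3}; best 4*0 + 5*3 = 15
  x = 1: y <= min((9 - 1*1)/3, (11 - 3*1)/3) => y in {0, ..., 2}; best 4*1 + 5*2 = 14
  x = 2: y <= min((9 - 1*2)/3, (11 - 3*2)/3) => y in {0, ..., 1}; best 4*2 + 5*1 = 13
  x = 3: y <= min((9 - 1*3)/3, (11 - 3*3)/3) => y in {0}; best 4*3 + 5*0 = 12
The maximum 4x + 5y = 15 is achieved at x = 0, y = 3.
Check: 1*0 + 3*3 = 9 <= 9 and 3*0 + 3*3 = 9 <= 11.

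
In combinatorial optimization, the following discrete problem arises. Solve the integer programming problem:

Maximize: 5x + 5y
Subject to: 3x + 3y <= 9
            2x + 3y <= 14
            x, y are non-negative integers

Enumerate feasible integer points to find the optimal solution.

Constraint 1: 3x + 3y <= 9
Constraint 2: 2x + 3y <= 14
Feasible x range (need y >= 0): 0 <= x <= min(9/3, 14/2) => x in {0, ..., 3}.
Enumerate feasible integer points row by row (the coefficient of y is 5 > 0, so for each x the largest feasible y gives the best value):
  x = 0: y <= min((9 - 3*0)/3, (14 - 2*0)/3) => y in {0, ..., 3}; best 5*0 + 5*3 = 15
  x = 1: y <= min((9 - 3*1)/3, (14 - 2*1)/3) => y in {0, ..., 2}; best 5*1 + 5*2 = 15
  x = 2: y <= min((9 - 3*2)/3, (14 - 2*2)/3) => y in {0, ..., 1}; best 5*2 + 5*1 = 15
  x = 3: y <= min((9 - 3*3)/3, (14 - 2*3)/3) => y in {0}; best 5*3 + 5*0 = 15
The maximum 5x + 5y = 15 is achieved at x = 0, y = 3.
(The same value 15 is also attained at (1, 2), (2, 1), (3, 0).)
Check: 3*0 + 3*3 = 9 <= 9 and 2*0 + 3*3 = 9 <= 14.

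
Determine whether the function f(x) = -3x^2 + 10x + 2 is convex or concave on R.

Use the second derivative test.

f(x) = -3x^2 + 10x + 2
f'(x) = -6x + 10
f''(x) = -6
Since f''(x) = -6 < 0 for all x, f is concave on R.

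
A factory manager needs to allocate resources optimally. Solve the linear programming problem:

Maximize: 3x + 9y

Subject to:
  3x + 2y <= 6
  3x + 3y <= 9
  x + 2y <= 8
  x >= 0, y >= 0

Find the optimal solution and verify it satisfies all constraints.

Feasible vertices: (0, 0), (0, 3), (2, 0)
Objective 3x + 9y at each vertex:
  (0, 0): 0
  (0, 3): 27
  (2, 0): 6
Maximum is 27 at (0, 3).
Verify constraints at (x, y) = (0, 3):
  3*0 + 2*3 = 6 <= 6 (active)
  3*0 + 3*3 = 9 <= 9 (active)
  1*0 + 2*3 = 6 <= 8
  x = 0 >= 0, y = 3 >= 0. All constraints satisfied.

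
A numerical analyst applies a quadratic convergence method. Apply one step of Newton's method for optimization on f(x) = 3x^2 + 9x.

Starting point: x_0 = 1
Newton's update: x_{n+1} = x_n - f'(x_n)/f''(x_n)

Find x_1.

f(x) = 3x^2 + 9x
f'(x) = 6x + (9), f''(x) = 6
Newton step: x_1 = x_0 - f'(x_0)/f''(x_0)
f'(1) = 15
x_1 = 1 - 15/6 = -3/2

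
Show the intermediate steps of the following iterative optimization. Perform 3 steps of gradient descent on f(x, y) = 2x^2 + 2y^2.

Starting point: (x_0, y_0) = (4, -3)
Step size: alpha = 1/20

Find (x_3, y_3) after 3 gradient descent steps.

f(x,y) = 2x^2 + 2y^2
grad_x = 4x + 0y, grad_y = 4y + 0x
Step 1: grad = (16, -12), (16/5, -12/5)
Step 2: grad = (64/5, -48/5), (64/25, -48/25)
Step 3: grad = (256/25, -192/25), (256/125, -192/125)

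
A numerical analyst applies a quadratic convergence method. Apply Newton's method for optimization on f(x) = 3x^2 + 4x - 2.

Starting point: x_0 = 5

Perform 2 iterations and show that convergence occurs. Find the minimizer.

f(x) = 3x^2 + 4x - 2, f'(x) = 6x + (4), f''(x) = 6
Step 1: f'(5) = 34, x_1 = 5 - 34/6 = -2/3
Step 2: f'(-2/3) = 0, x_2 = -2/3 (converged)
Newton's method converges in 1 step for quadratics.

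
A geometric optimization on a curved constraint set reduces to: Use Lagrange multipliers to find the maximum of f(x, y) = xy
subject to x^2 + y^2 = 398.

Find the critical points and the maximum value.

Lagrange conditions: y = 2*lambda*x and x = 2*lambda*y
If x = 0 then y = 0, violating the constraint, so x, y != 0.
Dividing: y/x = x/y => x^2 = y^2 => y = x or y = -x
Constraint: 2x^2 = 398 => x^2 = 199 => x = +/-sqrt(199)
Critical points: (sqrt(199), sqrt(199)), (-sqrt(199), -sqrt(199)), (sqrt(199), -sqrt(199)), (-sqrt(199), sqrt(199))
  y = x:  xy = x^2 = 199  at (sqrt(199), sqrt(199)) and (-sqrt(199), -sqrt(199))
  y = -x: xy = -x^2 = -199 at (sqrt(199), -sqrt(199)) and (-sqrt(199), sqrt(199))
Maximum xy = 199 at (sqrt(199), sqrt(199)) and (-sqrt(199), -sqrt(199))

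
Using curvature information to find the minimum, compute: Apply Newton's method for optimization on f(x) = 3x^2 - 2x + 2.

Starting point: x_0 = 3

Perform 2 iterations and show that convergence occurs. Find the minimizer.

f(x) = 3x^2 - 2x + 2, f'(x) = 6x + (-2), f''(x) = 6
Step 1: f'(3) = 16, x_1 = 3 - 16/6 = 1/3
Step 2: f'(1/3) = 0, x_2 = 1/3 (converged)
Newton's method converges in 1 step for quadratics.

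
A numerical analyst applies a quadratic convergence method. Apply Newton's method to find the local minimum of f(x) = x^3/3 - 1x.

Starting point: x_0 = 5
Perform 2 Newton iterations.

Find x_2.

f(x) = x^3/3 - 1x
f'(x) = x^2 - 1, f''(x) = 2x
Newton update: x_{n+1} = x_n - (x_n^2 - 1)/(2*x_n)
Step 1: x_0 = 5, f'=24, f''=10, x_1 = 13/5
Step 2: x_1 = 13/5, f'=144/25, f''=26/5, x_2 = 97/65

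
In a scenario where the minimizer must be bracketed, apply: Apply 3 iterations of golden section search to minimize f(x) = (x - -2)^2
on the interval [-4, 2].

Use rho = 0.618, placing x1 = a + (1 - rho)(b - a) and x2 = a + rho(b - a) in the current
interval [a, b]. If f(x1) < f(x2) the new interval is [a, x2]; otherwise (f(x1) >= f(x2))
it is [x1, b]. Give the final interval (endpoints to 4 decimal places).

Golden section search for min of f(x) = (x - -2)^2 on [-4, 2].
Each step: x1 = a + (1 - rho)(b - a), x2 = a + rho(b - a); if f(x1) < f(x2) keep [a, x2], otherwise keep [x1, b].
Step 1: [-4.0000, 2.0000], x1=-1.7080 (f=0.0853), x2=-0.2920 (f=2.9173); f(x1) < f(x2) => keep [-4.0000, -0.2920]
Step 2: [-4.0000, -0.2920], x1=-2.5835 (f=0.3405), x2=-1.7085 (f=0.0850); f(x1) > f(x2) => keep [-2.5835, -0.2920]
Step 3: [-2.5835, -0.2920], x1=-1.7082 (f=0.0852), x2=-1.1674 (f=0.6933); f(x1) < f(x2) => keep [-2.5835, -1.1674]
Final interval: [-2.5835, -1.1674]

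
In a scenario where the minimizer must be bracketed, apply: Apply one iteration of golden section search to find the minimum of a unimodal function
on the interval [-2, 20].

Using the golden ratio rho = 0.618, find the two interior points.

Golden section search on [-2, 20].
Golden ratio rho = 0.618 (approx).
Interior points:
  x_1 = -2 + (1-0.618)*22 = 6.4040
  x_2 = -2 + 0.618*22 = 11.5960
Compare f(x_1) and f(x_2) to determine which subinterval to keep.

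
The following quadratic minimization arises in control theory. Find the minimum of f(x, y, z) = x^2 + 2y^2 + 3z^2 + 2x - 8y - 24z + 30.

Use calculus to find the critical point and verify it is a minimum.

f(x,y,z) = x^2 + 2y^2 + 3z^2 + 2x - 8y - 24z + 30
df/dx = 2x + (2) = 0 => x = -1
df/dy = 4y + (-8) = 0 => y = 2
df/dz = 6z + (-24) = 0 => z = 4
f(-1,2,4) = 1*(-1)^2 + 2*(2)^2 + 3*(4)^2 + 2*(-1) + -8*(2) + -24*(4) + 30 = -27
Hessian is diagonal with entries 2, 4, 6 > 0, confirmed minimum.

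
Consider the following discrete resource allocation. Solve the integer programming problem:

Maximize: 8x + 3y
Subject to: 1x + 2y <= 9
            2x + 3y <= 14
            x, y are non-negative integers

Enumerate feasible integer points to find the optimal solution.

Constraint 1: 1x + 2y <= 9
Constraint 2: 2x + 3y <= 14
Feasible x range (need y >= 0): 0 <= x <= min(9/1, 14/2) => x in {0, ..., 7}.
Enumerate feasible integer points row by row (the coefficient of y is 3 > 0, so for each x the largest feasible y gives the best value):
  x = 0: y <= min((9 - 1*0)/2, (14 - 2*0)/3) => y in {0, ..., 4}; best 8*0 + 3*4 = 12
  x = 1: y <= min((9 - 1*1)/2, (14 - 2*1)/3) => y in {0, ..., 4}; best 8*1 + 3*4 = 20
  x = 2: y <= min((9 - 1*2)/2, (14 - 2*2)/3) => y in {0, ..., 3}; best 8*2 + 3*3 = 25
  x = 3: y <= min((9 - 1*3)/2, (14 - 2*3)/3) => y in {0, ..., 2}; best 8*3 + 3*2 = 30
  x = 4: y <= min((9 - 1*4)/2, (14 - 2*4)/3) => y in {0, ..., 2}; best 8*4 + 3*2 = 38
  x = 5: y <= min((9 - 1*5)/2, (14 - 2*5)/3) => y in {0, ..., 1}; best 8*5 + 3*1 = 43
  x = 6: y <= min((9 - 1*6)/2, (14 - 2*6)/3) => y in {0}; best 8*6 + 3*0 = 48
  x = 7: y <= min((9 - 1*7)/2, (14 - 2*7)/3) => y in {0}; best 8*7 + 3*0 = 56
The maximum 8x + 3y = 56 is achieved at x = 7, y = 0.
Check: 1*7 + 2*0 = 7 <= 9 and 2*7 + 3*0 = 14 <= 14.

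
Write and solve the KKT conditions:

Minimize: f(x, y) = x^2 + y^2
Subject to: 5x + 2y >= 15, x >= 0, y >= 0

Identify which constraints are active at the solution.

KKT conditions for min x^2 + y^2 s.t. 5x + 2y >= 15, x >= 0, y >= 0:
Stationarity: 2x = mu*5 + mu_x, 2y = mu*2 + mu_y, with mu, mu_x, mu_y >= 0
Complementary slackness: mu*(5x + 2y - 15) = 0, mu_x*x = 0, mu_y*y = 0
(0, 0) is infeasible (5*0 + 2*0 < 15), so if mu = 0 stationarity would force x = mu_x/2 >= 0, y = mu_y/2 >= 0 with mu_x*x = mu_y*y = 0, i.e. x = y = 0: contradiction. Hence mu > 0 and 5x + 2y = 15 is active.
Try x > 0, y > 0 (so mu_x = mu_y = 0): x = 5*mu/2, y = 2*mu/2
Substitute: 5*(5*mu/2) + 2*(2*mu/2) = 15
  mu*29/2 = 15 => mu = 30/29
x* = 75/29 > 0, y* = 30/29 > 0, consistent with mu_x = mu_y = 0.
f is convex and the constraints are linear, so this KKT point is the global minimum.
f* = 225/29
Active constraints: 5x + 2y >= 15 (holds with equality, mu = 30/29 > 0); x >= 0 and y >= 0 are inactive (mu_x = mu_y = 0).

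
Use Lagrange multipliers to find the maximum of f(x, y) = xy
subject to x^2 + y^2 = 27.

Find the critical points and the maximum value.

Lagrange conditions: y = 2*lambda*x and x = 2*lambda*y
If x = 0 then y = 0, violating the constraint, so x, y != 0.
Dividing: y/x = x/y => x^2 = y^2 => y = x or y = -x
Constraint: 2x^2 = 27 => x^2 = 27/2 => x = +/-sqrt(27/2)
Critical points: (sqrt(27/2), sqrt(27/2)), (-sqrt(27/2), -sqrt(27/2)), (sqrt(27/2), -sqrt(27/2)), (-sqrt(27/2), sqrt(27/2))
  y = x:  xy = x^2 = 27/2  at (sqrt(27/2), sqrt(27/2)) and (-sqrt(27/2), -sqrt(27/2))
  y = -x: xy = -x^2 = -27/2 at (sqrt(27/2), -sqrt(27/2)) and (-sqrt(27/2), sqrt(27/2))
Maximum xy = 27/2 at (sqrt(27/2), sqrt(27/2)) and (-sqrt(27/2), -sqrt(27/2))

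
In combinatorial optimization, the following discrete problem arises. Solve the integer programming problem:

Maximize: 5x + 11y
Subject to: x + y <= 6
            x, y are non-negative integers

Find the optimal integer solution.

Objective: 5x + 11y, constraint: x + y <= 6
Coefficient of y is 11 > coefficient of x is 5, so allocate the entire budget to y.
Optimal: x = 0, y = 6, value = 66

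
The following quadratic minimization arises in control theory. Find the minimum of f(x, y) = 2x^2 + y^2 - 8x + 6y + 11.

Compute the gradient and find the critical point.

f(x,y) = 2x^2 + y^2 - 8x + 6y + 11
df/dx = 4x + (-8) = 0  =>  x = 2
df/dy = 2y + (6) = 0  =>  y = -3
f(2, -3) = 2*(2)^2 + 1*(-3)^2 + -8*(2) + 6*(-3) + 11 = -6
Hessian is diagonal with entries 4, 2 > 0, so this is a minimum.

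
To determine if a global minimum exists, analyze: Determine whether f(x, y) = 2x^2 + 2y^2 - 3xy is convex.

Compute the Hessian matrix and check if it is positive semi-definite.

f(x,y) = 2x^2 + 2y^2 - 3xy
Hessian H = [[4, -3], [-3, 4]]
trace(H) = 8, det(H) = 7
Eigenvalues: (8 +/- sqrt(36)) / 2 = 7, 1
Since both eigenvalues > 0, f is convex.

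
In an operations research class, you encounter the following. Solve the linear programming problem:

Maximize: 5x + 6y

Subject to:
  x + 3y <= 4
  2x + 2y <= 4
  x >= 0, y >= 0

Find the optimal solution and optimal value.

Feasible vertices: (0, 0), (0, 4/3), (1, 1), (2, 0)
Objective 5x + 6y at each:
  (0, 0): 0
  (0, 4/3): 8
  (1, 1): 11
  (2, 0): 10
Maximum is 11 at (1, 1).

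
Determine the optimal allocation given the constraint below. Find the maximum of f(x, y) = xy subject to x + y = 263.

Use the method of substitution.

Substitute y = 263 - x into f(x,y) = xy:
g(x) = x(263 - x) = 263x - x^2
g'(x) = 263 - 2x = 0  =>  x = 263/2
y = 263 - 263/2 = 263/2
Maximum value = (263/2) * (263/2) = 69169/4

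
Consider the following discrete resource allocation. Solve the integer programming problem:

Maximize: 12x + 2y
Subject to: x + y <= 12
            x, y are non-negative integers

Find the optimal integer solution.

Objective: 12x + 2y, constraint: x + y <= 12
Coefficient of x is 12 >= coefficient of y is 2, so allocate the entire budget to x.
Optimal: x = 12, y = 0, value = 144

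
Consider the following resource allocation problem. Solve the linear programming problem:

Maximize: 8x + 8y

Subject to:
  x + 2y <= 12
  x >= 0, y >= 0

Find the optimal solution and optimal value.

The feasible region has vertices at [(0, 0), (12, 0), (0, 6)].
Checking objective 8x + 8y at each vertex:
  (0, 0): 8*0 + 8*0 = 0
  (12, 0): 8*12 + 8*0 = 96
  (0, 6): 8*0 + 8*6 = 48
Maximum is 96 at (12, 0).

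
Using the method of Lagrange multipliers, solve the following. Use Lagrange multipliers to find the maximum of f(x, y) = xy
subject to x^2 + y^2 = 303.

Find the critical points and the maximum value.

Lagrange conditions: y = 2*lambda*x and x = 2*lambda*y
If x = 0 then y = 0, violating the constraint, so x, y != 0.
Dividing: y/x = x/y => x^2 = y^2 => y = x or y = -x
Constraint: 2x^2 = 303 => x^2 = 303/2 => x = +/-sqrt(303/2)
Critical points: (sqrt(303/2), sqrt(303/2)), (-sqrt(303/2), -sqrt(303/2)), (sqrt(303/2), -sqrt(303/2)), (-sqrt(303/2), sqrt(303/2))
  y = x:  xy = x^2 = 303/2  at (sqrt(303/2), sqrt(303/2)) and (-sqrt(303/2), -sqrt(303/2))
  y = -x: xy = -x^2 = -303/2 at (sqrt(303/2), -sqrt(303/2)) and (-sqrt(303/2), sqrt(303/2))
Maximum xy = 303/2 at (sqrt(303/2), sqrt(303/2)) and (-sqrt(303/2), -sqrt(303/2))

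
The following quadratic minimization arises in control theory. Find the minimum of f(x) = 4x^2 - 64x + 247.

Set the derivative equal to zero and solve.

f(x) = 4x^2 - 64x + 247
f'(x) = 8x + (-64) = 0
x = 64/8 = 8
f(8) = -9
Since f''(x) = 8 > 0, this is a minimum.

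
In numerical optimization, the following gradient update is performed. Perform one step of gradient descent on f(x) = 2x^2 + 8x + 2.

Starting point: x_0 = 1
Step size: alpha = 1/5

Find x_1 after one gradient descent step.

f(x) = 2x^2 + 8x + 2
f'(x) = 4x + 8
f'(1) = 4*1 + (8) = 12
x_1 = x_0 - alpha * f'(x_0) = 1 - 1/5 * 12 = -7/5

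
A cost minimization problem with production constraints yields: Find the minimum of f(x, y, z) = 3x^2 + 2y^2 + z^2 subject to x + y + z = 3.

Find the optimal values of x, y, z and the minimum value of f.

Using Lagrange multipliers on f = 3x^2 + 2y^2 + z^2 with constraint x + y + z = 3:
Conditions: 2*3*x = lambda, 2*2*y = lambda, 2*1*z = lambda
So x = lambda/6, y = lambda/4, z = lambda/2
Substituting into constraint: lambda * (11/12) = 3
lambda = 36/11
x = 6/11, y = 9/11, z = 18/11
Minimum value = 54/11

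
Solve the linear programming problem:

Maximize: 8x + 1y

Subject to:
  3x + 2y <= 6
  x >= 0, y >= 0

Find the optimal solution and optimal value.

The feasible region has vertices at [(0, 0), (2, 0), (0, 3)].
Checking objective 8x + 1y at each vertex:
  (0, 0): 8*0 + 1*0 = 0
  (2, 0): 8*2 + 1*0 = 16
  (0, 3): 8*0 + 1*3 = 3
Maximum is 16 at (2, 0).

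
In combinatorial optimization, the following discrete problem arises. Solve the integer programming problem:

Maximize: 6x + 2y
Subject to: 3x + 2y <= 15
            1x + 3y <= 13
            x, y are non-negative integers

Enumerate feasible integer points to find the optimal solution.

Constraint 1: 3x + 2y <= 15
Constraint 2: 1x + 3y <= 13
Feasible x range (need y >= 0): 0 <= x <= min(15/3, 13/1) => x in {0, ..., 5}.
Enumerate feasible integer points row by row (the coefficient of y is 2 > 0, so for each x the largest feasible y gives the best value):
  x = 0: y <= min((15 - 3*0)/2, (13 - 1*0)/3) => y in {0, ..., 4}; best 6*0 + 2*4 = 8
  x = 1: y <= min((15 - 3*1)/2, (13 - 1*1)/3) => y in {0, ..., 4}; best 6*1 + 2*4 = 14
  x = 2: y <= min((15 - 3*2)/2, (13 - 1*2)/3) => y in {0, ..., 3}; best 6*2 + 2*3 = 18
  x = 3: y <= min((15 - 3*3)/2, (13 - 1*3)/3) => y in {0, ..., 3}; best 6*3 + 2*3 = 24
  x = 4: y <= min((15 - 3*4)/2, (13 - 1*4)/3) => y in {0, ..., 1}; best 6*4 + 2*1 = 26
  x = 5: y <= min((15 - 3*5)/2, (13 - 1*5)/3) => y in {0}; best 6*5 + 2*0 = 30
The maximum 6x + 2y = 30 is achieved at x = 5, y = 0.
Check: 3*5 + 2*0 = 15 <= 15 and 1*5 + 3*0 = 5 <= 13.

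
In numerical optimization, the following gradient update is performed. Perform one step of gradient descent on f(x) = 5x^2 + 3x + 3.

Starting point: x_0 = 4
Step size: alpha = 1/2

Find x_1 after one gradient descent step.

f(x) = 5x^2 + 3x + 3
f'(x) = 10x + 3
f'(4) = 10*4 + (3) = 43
x_1 = x_0 - alpha * f'(x_0) = 4 - 1/2 * 43 = -35/2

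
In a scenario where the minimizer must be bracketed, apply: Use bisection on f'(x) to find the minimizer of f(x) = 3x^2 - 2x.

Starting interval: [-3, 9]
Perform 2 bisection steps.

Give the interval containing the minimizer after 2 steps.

Finding critical point of f(x) = 3x^2 - 2x using bisection on f'(x) = 6x + -2.
f'(x) = 0 when x = 1/3.
Starting interval: [-3, 9]
Step 1: mid = 3, f'(mid) = 16, new interval = [-3, 3]
Step 2: mid = 0, f'(mid) = -2, new interval = [0, 3]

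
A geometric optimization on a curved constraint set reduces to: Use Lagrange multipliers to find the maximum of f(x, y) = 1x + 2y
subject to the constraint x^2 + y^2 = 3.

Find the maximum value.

Set up Lagrange conditions: grad f = lambda * grad g
  1 = 2*lambda*x
  2 = 2*lambda*y
From these: x/y = 1/2, so x = 1t, y = 2t for some t.
Substitute into constraint: (1t)^2 + (2t)^2 = 3
  t^2 * 5 = 3
  t = sqrt(3/5)
Maximum = 1*x + 2*y = (1^2 + 2^2)*t = 5 * sqrt(3/5) = sqrt(15)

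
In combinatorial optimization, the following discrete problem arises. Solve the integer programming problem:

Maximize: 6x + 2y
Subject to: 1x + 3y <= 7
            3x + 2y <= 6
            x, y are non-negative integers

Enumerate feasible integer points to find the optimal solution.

Constraint 1: 1x + 3y <= 7
Constraint 2: 3x + 2y <= 6
Feasible x range (need y >= 0): 0 <= x <= min(7/1, 6/3) => x in {0, ..., 2}.
Enumerate feasible integer points row by row (the coefficient of y is 2 > 0, so for each x the largest feasible y gives the best value):
  x = 0: y <= min((7 - 1*0)/3, (6 - 3*0)/2) => y in {0, ..., 2}; best 6*0 + 2*2 = 4
  x = 1: y <= min((7 - 1*1)/3, (6 - 3*1)/2) => y in {0, ..., 1}; best 6*1 + 2*1 = 8
  x = 2: y <= min((7 - 1*2)/3, (6 - 3*2)/2) => y in {0}; best 6*2 + 2*0 = 12
The maximum 6x + 2y = 12 is achieved at x = 2, y = 0.
Check: 1*2 + 3*0 = 2 <= 7 and 3*2 + 2*0 = 6 <= 6.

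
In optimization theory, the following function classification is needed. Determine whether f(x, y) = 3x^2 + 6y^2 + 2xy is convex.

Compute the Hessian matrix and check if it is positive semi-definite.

f(x,y) = 3x^2 + 6y^2 + 2xy
Hessian H = [[6, 2], [2, 12]]
trace(H) = 18, det(H) = 68
Eigenvalues: (18 +/- sqrt(52)) / 2 = 12.61, 5.394
Since both eigenvalues > 0, f is convex.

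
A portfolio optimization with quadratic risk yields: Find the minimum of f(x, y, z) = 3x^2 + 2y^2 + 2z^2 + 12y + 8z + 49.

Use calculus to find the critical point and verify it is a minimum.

f(x,y,z) = 3x^2 + 2y^2 + 2z^2 + 12y + 8z + 49
df/dx = 6x + (0) = 0 => x = 0
df/dy = 4y + (12) = 0 => y = -3
df/dz = 4z + (8) = 0 => z = -2
f(0,-3,-2) = 3*(0)^2 + 2*(-3)^2 + 2*(-2)^2 + 12*(-3) + 8*(-2) + 49 = 23
Hessian is diagonal with entries 6, 4, 4 > 0, confirmed minimum.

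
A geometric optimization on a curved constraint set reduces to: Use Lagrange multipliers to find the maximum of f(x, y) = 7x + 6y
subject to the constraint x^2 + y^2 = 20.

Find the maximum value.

Set up Lagrange conditions: grad f = lambda * grad g
  7 = 2*lambda*x
  6 = 2*lambda*y
From these: x/y = 7/6, so x = 7t, y = 6t for some t.
Substitute into constraint: (7t)^2 + (6t)^2 = 20
  t^2 * 85 = 20
  t = sqrt(20/85)
Maximum = 7*x + 6*y = (7^2 + 6^2)*t = 85 * sqrt(20/85) = sqrt(1700)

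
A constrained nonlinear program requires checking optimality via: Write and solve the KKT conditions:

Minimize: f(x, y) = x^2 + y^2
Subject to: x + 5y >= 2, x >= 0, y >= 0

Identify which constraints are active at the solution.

KKT conditions for min x^2 + y^2 s.t. 1x + 5y >= 2, x >= 0, y >= 0:
Stationarity: 2x = mu*1 + mu_x, 2y = mu*5 + mu_y, with mu, mu_x, mu_y >= 0
Complementary slackness: mu*(x + 5y - 2) = 0, mu_x*x = 0, mu_y*y = 0
(0, 0) is infeasible (1*0 + 5*0 < 2), so if mu = 0 stationarity would force x = mu_x/2 >= 0, y = mu_y/2 >= 0 with mu_x*x = mu_y*y = 0, i.e. x = y = 0: contradiction. Hence mu > 0 and x + 5y = 2 is active.
Try x > 0, y > 0 (so mu_x = mu_y = 0): x = 1*mu/2, y = 5*mu/2
Substitute: 1*(1*mu/2) + 5*(5*mu/2) = 2
  mu*26/2 = 2 => mu = 2/13
x* = 1/13 > 0, y* = 5/13 > 0, consistent with mu_x = mu_y = 0.
f is convex and the constraints are linear, so this KKT point is the global minimum.
f* = 2/13
Active constraints: x + 5y >= 2 (holds with equality, mu = 2/13 > 0); x >= 0 and y >= 0 are inactive (mu_x = mu_y = 0).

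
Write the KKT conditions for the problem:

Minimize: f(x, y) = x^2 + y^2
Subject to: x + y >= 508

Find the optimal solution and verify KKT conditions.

KKT conditions for min x^2 + y^2 s.t. x + y >= 508:
Stationarity: 2x = mu, 2y = mu
So x = y = mu/2.
Complementary slackness: mu*(x + y - 508) = 0
Primal feasibility: x + y >= 508; dual feasibility: mu >= 0
If mu = 0 then x = y = 0, but 0 + 0 < 508 is infeasible, so the constraint is active.
Constraint active: x + y = 2*(mu/2) = 508 => mu = 508
x = y = 254, f = 129032
Verify: stationarity 2*254 = 508 = mu; primal 254 + 254 = 508 >= 508; dual mu = 508 >= 0; complementary slackness 508*(508 - 508) = 0. All KKT conditions hold.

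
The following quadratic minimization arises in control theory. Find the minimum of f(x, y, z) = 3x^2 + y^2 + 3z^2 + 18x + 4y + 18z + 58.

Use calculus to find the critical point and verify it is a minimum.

f(x,y,z) = 3x^2 + y^2 + 3z^2 + 18x + 4y + 18z + 58
df/dx = 6x + (18) = 0 => x = -3
df/dy = 2y + (4) = 0 => y = -2
df/dz = 6z + (18) = 0 => z = -3
f(-3,-2,-3) = 3*(-3)^2 + 1*(-2)^2 + 3*(-3)^2 + 18*(-3) + 4*(-2) + 18*(-3) + 58 = 0
Hessian is diagonal with entries 6, 2, 6 > 0, confirmed minimum.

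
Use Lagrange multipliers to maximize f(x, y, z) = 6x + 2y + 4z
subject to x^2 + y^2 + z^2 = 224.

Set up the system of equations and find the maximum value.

Lagrange conditions: 6 = 2*lambda*x, 2 = 2*lambda*y, 4 = 2*lambda*z
So x:6 = y:2 = z:4, i.e. x = 6t, y = 2t, z = 4t
Constraint: t^2*(6^2 + 2^2 + 4^2) = 224
  t^2 * 56 = 224  =>  t = sqrt(4)
Maximum = 6*6t + 2*2t + 4*4t = 56*sqrt(4) = 112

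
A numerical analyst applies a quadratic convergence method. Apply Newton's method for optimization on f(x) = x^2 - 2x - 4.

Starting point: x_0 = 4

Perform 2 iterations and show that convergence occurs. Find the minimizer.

f(x) = x^2 - 2x - 4, f'(x) = 2x + (-2), f''(x) = 2
Step 1: f'(4) = 6, x_1 = 4 - 6/2 = 1
Step 2: f'(1) = 0, x_2 = 1 (converged)
Newton's method converges in 1 step for quadratics.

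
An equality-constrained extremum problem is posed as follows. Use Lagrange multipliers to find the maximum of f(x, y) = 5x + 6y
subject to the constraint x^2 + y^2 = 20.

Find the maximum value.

Set up Lagrange conditions: grad f = lambda * grad g
  5 = 2*lambda*x
  6 = 2*lambda*y
From these: x/y = 5/6, so x = 5t, y = 6t for some t.
Substitute into constraint: (5t)^2 + (6t)^2 = 20
  t^2 * 61 = 20
  t = sqrt(20/61)
Maximum = 5*x + 6*y = (5^2 + 6^2)*t = 61 * sqrt(20/61) = sqrt(1220)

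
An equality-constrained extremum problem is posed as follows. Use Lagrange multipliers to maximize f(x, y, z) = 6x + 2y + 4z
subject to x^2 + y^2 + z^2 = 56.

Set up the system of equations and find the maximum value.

Lagrange conditions: 6 = 2*lambda*x, 2 = 2*lambda*y, 4 = 2*lambda*z
So x:6 = y:2 = z:4, i.e. x = 6t, y = 2t, z = 4t
Constraint: t^2*(6^2 + 2^2 + 4^2) = 56
  t^2 * 56 = 56  =>  t = sqrt(1)
Maximum = 6*6t + 2*2t + 4*4t = 56*sqrt(1) = 56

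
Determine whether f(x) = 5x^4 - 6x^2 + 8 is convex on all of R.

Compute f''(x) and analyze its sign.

f(x) = 5x^4 - 6x^2 + 8
f'(x) = 20x^3 + -12x
f''(x) = 60x^2 + -12
f''(0) = -12 < 0, so not convex near x = 0
Therefore, f is not globally convex on R.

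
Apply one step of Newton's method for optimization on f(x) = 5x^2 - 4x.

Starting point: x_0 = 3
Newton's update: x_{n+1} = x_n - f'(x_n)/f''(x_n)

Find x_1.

f(x) = 5x^2 - 4x
f'(x) = 10x + (-4), f''(x) = 10
Newton step: x_1 = x_0 - f'(x_0)/f''(x_0)
f'(3) = 26
x_1 = 3 - 26/10 = 2/5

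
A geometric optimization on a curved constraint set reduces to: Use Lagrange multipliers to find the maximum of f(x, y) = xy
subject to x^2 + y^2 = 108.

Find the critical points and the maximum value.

Lagrange conditions: y = 2*lambda*x and x = 2*lambda*y
If x = 0 then y = 0, violating the constraint, so x, y != 0.
Dividing: y/x = x/y => x^2 = y^2 => y = x or y = -x
Constraint: 2x^2 = 108 => x^2 = 54 => x = +/-sqrt(54)
Critical points: (sqrt(54), sqrt(54)), (-sqrt(54), -sqrt(54)), (sqrt(54), -sqrt(54)), (-sqrt(54), sqrt(54))
  y = x:  xy = x^2 = 54  at (sqrt(54), sqrt(54)) and (-sqrt(54), -sqrt(54))
  y = -x: xy = -x^2 = -54 at (sqrt(54), -sqrt(54)) and (-sqrt(54), sqrt(54))
Maximum xy = 54 at (sqrt(54), sqrt(54)) and (-sqrt(54), -sqrt(54))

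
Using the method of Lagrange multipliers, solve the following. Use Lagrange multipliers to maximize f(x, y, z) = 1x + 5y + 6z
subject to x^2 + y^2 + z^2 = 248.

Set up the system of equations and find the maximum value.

Lagrange conditions: 1 = 2*lambda*x, 5 = 2*lambda*y, 6 = 2*lambda*z
So x:1 = y:5 = z:6, i.e. x = 1t, y = 5t, z = 6t
Constraint: t^2*(1^2 + 5^2 + 6^2) = 248
  t^2 * 62 = 248  =>  t = sqrt(4)
Maximum = 1*1t + 5*5t + 6*6t = 62*sqrt(4) = 124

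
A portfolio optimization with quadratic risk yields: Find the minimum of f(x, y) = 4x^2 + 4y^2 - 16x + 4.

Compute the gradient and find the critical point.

f(x,y) = 4x^2 + 4y^2 - 16x + 4
df/dx = 8x + (-16) = 0  =>  x = 2
df/dy = 8y + (0) = 0  =>  y = 0
f(2, 0) = 4*(2)^2 + 4*(0)^2 + -16*(2) + 4 = -12
Hessian is diagonal with entries 8, 8 > 0, so this is a minimum.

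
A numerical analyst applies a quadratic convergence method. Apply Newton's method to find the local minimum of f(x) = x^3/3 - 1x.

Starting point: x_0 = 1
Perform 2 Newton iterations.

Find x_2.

f(x) = x^3/3 - 1x
f'(x) = x^2 - 1, f''(x) = 2x
Newton update: x_{n+1} = x_n - (x_n^2 - 1)/(2*x_n)
Step 1: x_0 = 1, f'=0, f''=2, x_1 = 1
Step 2: x_1 = 1, f'=0, f''=2, x_2 = 1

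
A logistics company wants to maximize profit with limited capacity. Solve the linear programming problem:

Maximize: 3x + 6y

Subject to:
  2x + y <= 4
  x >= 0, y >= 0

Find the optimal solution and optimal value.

The feasible region has vertices at [(0, 0), (2, 0), (0, 4)].
Checking objective 3x + 6y at each vertex:
  (0, 0): 3*0 + 6*0 = 0
  (2, 0): 3*2 + 6*0 = 6
  (0, 4): 3*0 + 6*4 = 24
Maximum is 24 at (0, 4).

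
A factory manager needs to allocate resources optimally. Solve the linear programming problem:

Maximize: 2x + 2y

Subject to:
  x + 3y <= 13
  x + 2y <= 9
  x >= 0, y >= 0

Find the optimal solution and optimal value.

Feasible vertices: (0, 0), (0, 13/3), (1, 4), (9, 0)
Objective 2x + 2y at each:
  (0, 0): 0
  (0, 13/3): 26/3
  (1, 4): 10
  (9, 0): 18
Maximum is 18 at (9, 0).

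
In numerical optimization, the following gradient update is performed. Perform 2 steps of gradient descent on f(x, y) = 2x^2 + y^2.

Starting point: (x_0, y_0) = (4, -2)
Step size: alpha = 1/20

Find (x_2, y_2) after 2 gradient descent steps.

f(x,y) = 2x^2 + y^2
grad_x = 4x + 0y, grad_y = 2y + 0x
Step 1: grad = (16, -4), (16/5, -9/5)
Step 2: grad = (64/5, -18/5), (64/25, -81/50)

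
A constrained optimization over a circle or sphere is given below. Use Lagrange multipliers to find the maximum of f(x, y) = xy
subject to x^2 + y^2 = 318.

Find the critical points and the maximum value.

Lagrange conditions: y = 2*lambda*x and x = 2*lambda*y
If x = 0 then y = 0, violating the constraint, so x, y != 0.
Dividing: y/x = x/y => x^2 = y^2 => y = x or y = -x
Constraint: 2x^2 = 318 => x^2 = 159 => x = +/-sqrt(159)
Critical points: (sqrt(159), sqrt(159)), (-sqrt(159), -sqrt(159)), (sqrt(159), -sqrt(159)), (-sqrt(159), sqrt(159))
  y = x:  xy = x^2 = 159  at (sqrt(159), sqrt(159)) and (-sqrt(159), -sqrt(159))
  y = -x: xy = -x^2 = -159 at (sqrt(159), -sqrt(159)) and (-sqrt(159), sqrt(159))
Maximum xy = 159 at (sqrt(159), sqrt(159)) and (-sqrt(159), -sqrt(159))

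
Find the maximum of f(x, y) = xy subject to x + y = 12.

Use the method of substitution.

Substitute y = 12 - x into f(x,y) = xy:
g(x) = x(12 - x) = 12x - x^2
g'(x) = 12 - 2x = 0  =>  x = 6
y = 12 - 6 = 6
Maximum value = 6 * 6 = 36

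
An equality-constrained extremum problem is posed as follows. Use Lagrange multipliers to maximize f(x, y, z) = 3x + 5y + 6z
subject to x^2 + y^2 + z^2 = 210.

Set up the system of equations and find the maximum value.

Lagrange conditions: 3 = 2*lambda*x, 5 = 2*lambda*y, 6 = 2*lambda*z
So x:3 = y:5 = z:6, i.e. x = 3t, y = 5t, z = 6t
Constraint: t^2*(3^2 + 5^2 + 6^2) = 210
  t^2 * 70 = 210  =>  t = sqrt(3)
Maximum = 3*3t + 5*5t + 6*6t = 70*sqrt(3) = sqrt(14700)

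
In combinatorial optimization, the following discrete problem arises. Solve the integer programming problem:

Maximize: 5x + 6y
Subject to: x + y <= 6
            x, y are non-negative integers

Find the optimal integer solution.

Objective: 5x + 6y, constraint: x + y <= 6
Coefficient of y is 6 > coefficient of x is 5, so allocate the entire budget to y.
Optimal: x = 0, y = 6, value = 36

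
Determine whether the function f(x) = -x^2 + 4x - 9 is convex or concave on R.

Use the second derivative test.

f(x) = -x^2 + 4x - 9
f'(x) = -2x + 4
f''(x) = -2
Since f''(x) = -2 < 0 for all x, f is concave on R.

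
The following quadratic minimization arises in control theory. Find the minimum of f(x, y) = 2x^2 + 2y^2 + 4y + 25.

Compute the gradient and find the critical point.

f(x,y) = 2x^2 + 2y^2 + 4y + 25
df/dx = 4x + (0) = 0  =>  x = 0
df/dy = 4y + (4) = 0  =>  y = -1
f(0, -1) = 2*(0)^2 + 2*(-1)^2 + 4*(-1) + 25 = 23
Hessian is diagonal with entries 4, 4 > 0, so this is a minimum.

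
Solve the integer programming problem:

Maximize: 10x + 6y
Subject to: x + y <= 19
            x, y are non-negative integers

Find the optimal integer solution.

Objective: 10x + 6y, constraint: x + y <= 19
Coefficient of x is 10 >= coefficient of y is 6, so allocate the entire budget to x.
Optimal: x = 19, y = 0, value = 190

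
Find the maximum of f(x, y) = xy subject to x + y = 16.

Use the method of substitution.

Substitute y = 16 - x into f(x,y) = xy:
g(x) = x(16 - x) = 16x - x^2
g'(x) = 16 - 2x = 0  =>  x = 8
y = 16 - 8 = 8
Maximum value = 8 * 8 = 64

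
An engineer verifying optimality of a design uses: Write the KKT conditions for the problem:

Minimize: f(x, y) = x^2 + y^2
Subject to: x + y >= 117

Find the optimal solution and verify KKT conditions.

KKT conditions for min x^2 + y^2 s.t. x + y >= 117:
Stationarity: 2x = mu, 2y = mu
So x = y = mu/2.
Complementary slackness: mu*(x + y - 117) = 0
Primal feasibility: x + y >= 117; dual feasibility: mu >= 0
If mu = 0 then x = y = 0, but 0 + 0 < 117 is infeasible, so the constraint is active.
Constraint active: x + y = 2*(mu/2) = 117 => mu = 117
x = y = 117/2, f = 13689/2
Verify: stationarity 2*(117/2) = 117 = mu; primal 117/2 + 117/2 = 117 >= 117; dual mu = 117 >= 0; complementary slackness 117*(117 - 117) = 0. All KKT conditions hold.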